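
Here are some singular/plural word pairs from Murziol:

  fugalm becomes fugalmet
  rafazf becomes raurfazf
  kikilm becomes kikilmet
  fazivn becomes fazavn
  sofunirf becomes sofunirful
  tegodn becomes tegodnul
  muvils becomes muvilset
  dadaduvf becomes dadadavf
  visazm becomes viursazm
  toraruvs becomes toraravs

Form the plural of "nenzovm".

kikilm and visazm both end in -m yet inflect differently (kikilmet, viursazm), so the final letter is not what conditions the rule; the second-to-last letter is.
"nenzovm" has second-to-last letter 'v'. The stems whose second-to-last letter is 'v' (fazivn → fazavn, toraruvs → toraravs, dadaduvf → dadadavf) change the last vowel to 'a'.
So nenzovm → nenzavm.

nenzavm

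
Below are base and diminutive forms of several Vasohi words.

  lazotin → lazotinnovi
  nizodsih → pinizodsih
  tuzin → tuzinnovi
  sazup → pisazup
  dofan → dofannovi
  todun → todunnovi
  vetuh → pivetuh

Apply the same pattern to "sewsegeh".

todun and vetuh both have last vowel 'u' yet inflect differently (todunnovi, pivetuh), so the last vowel is not what conditions the rule; the final letter is.
"sewsegeh" ends in -h. The stems ending in -h (vetuh → pivetuh, nizodsih → pinizodsih) add the prefix pi-.
The other pattern: stems ending in -n double the final consonant and add -ovi.
So sewsegeh → pisewsegeh.

pisewsegeh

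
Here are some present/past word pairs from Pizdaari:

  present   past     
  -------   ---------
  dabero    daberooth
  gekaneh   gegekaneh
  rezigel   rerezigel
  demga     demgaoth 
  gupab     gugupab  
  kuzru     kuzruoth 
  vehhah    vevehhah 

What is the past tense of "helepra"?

demga and vehhah both have last vowel 'a' yet inflect differently (demgaoth, vevehhah), so the last vowel is not what conditions the rule; whether the stem ends in a vowel or a consonant is.
"helepra" ends in a vowel. The stems ending in a vowel (kuzru → kuzruoth, demga → demgaoth, dabero → daberooth) add -oth.
The other pattern: stems ending in a consonant repeat the first consonant+vowel as a prefix.
So helepra → helepraoth.

helepraoth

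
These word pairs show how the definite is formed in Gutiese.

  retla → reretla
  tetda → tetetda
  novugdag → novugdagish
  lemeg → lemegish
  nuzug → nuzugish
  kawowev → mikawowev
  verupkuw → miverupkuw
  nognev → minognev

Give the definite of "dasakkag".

"dasakkag" ends in -g. The stems ending in -g (novugdag → novugdagish, lemeg → lemegish, nuzug → nuzugish) add -ish.
So dasakkag → dasakkagish.

dasakkagish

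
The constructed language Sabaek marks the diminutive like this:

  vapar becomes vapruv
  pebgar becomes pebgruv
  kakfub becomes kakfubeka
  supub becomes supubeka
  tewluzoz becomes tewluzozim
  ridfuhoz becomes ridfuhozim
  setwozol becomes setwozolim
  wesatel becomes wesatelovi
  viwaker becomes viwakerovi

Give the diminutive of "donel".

donelovi

setwozol and wesatel both end in -l yet inflect differently (setwozolim, wesatelovi), so the final letter is not what conditions the rule; the last vowel is.
"donel" has last vowel 'e'. The stems whose last vowel is 'e' (wesatel → wesatelovi, viwaker → viwakerovi) add -ovi.
The other patterns: stems whose last vowel is 'a' delete the last vowel and add -uv; stems whose last vowel is 'u' add -eka; stems whose last vowel is 'o' add -im.
So donel → donelovi.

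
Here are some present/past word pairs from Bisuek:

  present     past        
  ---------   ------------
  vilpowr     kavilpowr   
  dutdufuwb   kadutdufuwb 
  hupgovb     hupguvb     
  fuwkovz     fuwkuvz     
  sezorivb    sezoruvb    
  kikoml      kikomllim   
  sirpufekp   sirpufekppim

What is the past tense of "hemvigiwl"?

dutdufuwb and hupgovb both end in -b yet inflect differently (kadutdufuwb, hupguvb), so the final letter is not what conditions the rule; the second-to-last letter is.
"hemvigiwl" has second-to-last letter 'w'. The stems whose second-to-last letter is 'w' (vilpowr → kavilpowr, dutdufuwb → kadutdufuwb) add the prefix ka-.
So hemvigiwl → kahemvigiwl.

kahemvigiwl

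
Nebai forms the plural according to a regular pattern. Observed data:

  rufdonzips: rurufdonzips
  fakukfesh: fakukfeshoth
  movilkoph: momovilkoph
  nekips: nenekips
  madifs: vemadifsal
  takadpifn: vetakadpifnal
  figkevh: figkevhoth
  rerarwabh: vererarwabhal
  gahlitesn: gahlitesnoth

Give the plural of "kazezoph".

movilkoph and fakukfesh both end in -h yet inflect differently (momovilkoph, fakukfeshoth), so the final letter is not what conditions the rule; the second-to-last letter is.
"kazezoph" has second-to-last letter 'p'. The stems whose second-to-last letter is 'p' (movilkoph → momovilkoph, nekips → nenekips, rufdonzips → rurufdonzips) repeat the first consonant+vowel as a prefix.
So kazezoph → kakazezoph.

kakazezoph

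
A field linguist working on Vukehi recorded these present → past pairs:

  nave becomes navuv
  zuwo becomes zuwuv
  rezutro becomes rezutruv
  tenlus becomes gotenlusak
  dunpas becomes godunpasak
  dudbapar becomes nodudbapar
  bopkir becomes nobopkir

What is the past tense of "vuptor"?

novuptor

dunpas and dudbapar both have last vowel 'a' yet inflect differently (godunpasak, nodudbapar), so the last vowel is not what conditions the rule; the final letter is.
"vuptor" ends in -r. The stems ending in -r (dudbapar → nodudbapar, bopkir → nobopkir) add the prefix no-.
So vuptor → novuptor.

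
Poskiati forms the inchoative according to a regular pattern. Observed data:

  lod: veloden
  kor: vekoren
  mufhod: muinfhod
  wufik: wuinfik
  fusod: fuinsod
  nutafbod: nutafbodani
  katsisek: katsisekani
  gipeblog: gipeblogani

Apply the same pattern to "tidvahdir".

tidvahdirani

lod and mufhod both end in -d yet inflect differently (veloden, muinfhod), so the final letter is not what conditions the rule; the number of vowels is.
"tidvahdir" has 3 vowels. The stems with 3 vowels (nutafbod → nutafbodani, katsisek → katsisekani, gipeblog → gipeblogani) add -ani.
The other patterns: stems with 1 vowel add ve- … -en around the stem; stems with 2 vowels insert -in- after the first vowel.
So tidvahdir → tidvahdirani.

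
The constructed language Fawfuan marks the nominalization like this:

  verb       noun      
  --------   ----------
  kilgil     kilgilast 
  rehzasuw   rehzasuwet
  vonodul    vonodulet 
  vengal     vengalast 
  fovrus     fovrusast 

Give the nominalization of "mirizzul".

mirizzulet

"mirizzul" has 3 vowels. The stems with 3 vowels (rehzasuw → rehzasuwet, vonodul → vonodulet) add -et.
So mirizzul → mirizzulet.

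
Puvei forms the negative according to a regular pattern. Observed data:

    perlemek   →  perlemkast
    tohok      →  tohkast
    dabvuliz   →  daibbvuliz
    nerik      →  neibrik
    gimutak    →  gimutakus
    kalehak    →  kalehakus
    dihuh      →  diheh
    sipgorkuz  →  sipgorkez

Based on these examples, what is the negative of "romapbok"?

dabvuliz and sipgorkuz both end in -z yet inflect differently (daibbvuliz, sipgorkez), so the final letter is not what conditions the rule; the last vowel is.
"romapbok" has last vowel 'o'. The one such stem in the data (tohok → tohkast) deletes the last vowel and adds -ast (as does perlemek), so the same rule applies.
So romapbok → romapbkast.

romapbkast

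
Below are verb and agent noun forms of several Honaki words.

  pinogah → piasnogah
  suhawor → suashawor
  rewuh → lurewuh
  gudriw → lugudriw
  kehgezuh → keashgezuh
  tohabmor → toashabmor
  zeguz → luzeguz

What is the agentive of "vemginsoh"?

"vemginsoh" has 3 vowels. The stems with 3 vowels (pinogah → piasnogah, suhawor → suashawor, tohabmor → toashabmor) insert -as- after the first vowel.
The other pattern: stems with 2 vowels add the prefix lu-.
So vemginsoh → veasmginsoh.

veasmginsoh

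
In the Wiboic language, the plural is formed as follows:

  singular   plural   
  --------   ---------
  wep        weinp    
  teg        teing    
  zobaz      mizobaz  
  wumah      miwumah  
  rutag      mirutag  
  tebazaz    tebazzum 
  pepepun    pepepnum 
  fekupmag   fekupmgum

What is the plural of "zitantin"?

zitantnum

teg and rutag both end in -g yet inflect differently (teing, mirutag), so the final letter is not what conditions the rule; the number of vowels is.
"zitantin" has 3 vowels. The stems with 3 vowels (tebazaz → tebazzum, pepepun → pepepnum, fekupmag → fekupmgum) delete the last vowel and add -um.
So zitantin → zitantnum.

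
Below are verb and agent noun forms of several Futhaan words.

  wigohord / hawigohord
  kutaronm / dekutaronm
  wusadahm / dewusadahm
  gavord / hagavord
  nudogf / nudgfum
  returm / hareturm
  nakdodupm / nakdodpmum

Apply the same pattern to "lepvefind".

returm and nakdodupm both end in -m yet inflect differently (hareturm, nakdodpmum), so the final letter is not what conditions the rule; the second-to-last letter is.
"lepvefind" has second-to-last letter 'n'. The one such stem in the data (kutaronm → dekutaronm) adds the prefix de-, so the same rule applies.
The other patterns: stems whose second-to-last letter is 'r' add the prefix ha-; stems whose second-to-last letter is 'g' or 'p' delete the last vowel and add -um.
So lepvefind → delepvefind.

delepvefind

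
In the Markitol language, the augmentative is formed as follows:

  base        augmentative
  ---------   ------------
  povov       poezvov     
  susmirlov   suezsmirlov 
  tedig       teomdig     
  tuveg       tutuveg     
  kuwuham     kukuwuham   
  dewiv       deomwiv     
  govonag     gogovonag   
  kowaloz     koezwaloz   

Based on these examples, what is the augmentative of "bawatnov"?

baezwatnov

susmirlov and dewiv both end in -v yet inflect differently (suezsmirlov, deomwiv), so the final letter is not what conditions the rule; the last vowel is.
"bawatnov" has last vowel 'o'. The stems whose last vowel is 'o' (susmirlov → suezsmirlov, povov → poezvov, kowaloz → koezwaloz) insert -ez- after the first vowel.
So bawatnov → baezwatnov.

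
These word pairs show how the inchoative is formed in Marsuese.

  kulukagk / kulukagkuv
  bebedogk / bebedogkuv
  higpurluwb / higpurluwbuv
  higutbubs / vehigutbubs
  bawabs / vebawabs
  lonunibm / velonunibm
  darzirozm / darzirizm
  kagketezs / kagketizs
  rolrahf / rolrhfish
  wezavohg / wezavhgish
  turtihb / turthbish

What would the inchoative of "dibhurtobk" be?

vedibhurtobk

lonunibm and darzirozm both end in -m yet inflect differently (velonunibm, darzirizm), so the final letter is not what conditions the rule; the second-to-last letter is.
"dibhurtobk" has second-to-last letter 'b'. The stems whose second-to-last letter is 'b' (higutbubs → vehigutbubs, bawabs → vebawabs, lonunibm → velonunibm) add the prefix ve-.
So dibhurtobk → vedibhurtobk.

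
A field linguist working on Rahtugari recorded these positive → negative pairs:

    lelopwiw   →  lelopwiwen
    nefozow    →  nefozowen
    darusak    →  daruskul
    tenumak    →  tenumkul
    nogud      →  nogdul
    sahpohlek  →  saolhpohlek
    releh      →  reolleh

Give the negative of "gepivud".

gepivdul

"gepivud" has last vowel 'u'. The one such stem in the data (nogud → nogdul) deletes the last vowel and adds -ul (as do darusak, tenumak), so the same rule applies.
So gepivud → gepivdul.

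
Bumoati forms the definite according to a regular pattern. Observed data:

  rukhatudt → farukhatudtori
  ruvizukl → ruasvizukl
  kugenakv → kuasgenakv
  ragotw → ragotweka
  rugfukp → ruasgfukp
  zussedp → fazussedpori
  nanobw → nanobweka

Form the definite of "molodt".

rugfukp and zussedp both end in -p yet inflect differently (ruasgfukp, fazussedpori), so the final letter is not what conditions the rule; the second-to-last letter is.
"molodt" has second-to-last letter 'd'. The stems whose second-to-last letter is 'd' (zussedp → fazussedpori, rukhatudt → farukhatudtori) add fa- … -ori around the stem.
So molodt → famolodtori.

famolodtori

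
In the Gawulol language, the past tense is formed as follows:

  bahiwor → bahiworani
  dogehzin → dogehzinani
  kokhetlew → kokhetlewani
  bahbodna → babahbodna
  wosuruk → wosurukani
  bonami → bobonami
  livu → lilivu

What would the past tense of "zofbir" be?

zofbirani

"zofbir" ends in a consonant. The stems ending in a consonant (wosuruk → wosurukani, dogehzin → dogehzinani, kokhetlew → kokhetlewani) add -ani.
So zofbir → zofbirani.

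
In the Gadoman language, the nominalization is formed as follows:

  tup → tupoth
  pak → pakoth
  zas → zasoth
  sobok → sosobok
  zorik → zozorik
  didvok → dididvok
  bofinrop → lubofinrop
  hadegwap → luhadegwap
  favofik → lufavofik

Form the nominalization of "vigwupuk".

luvigwupuk

pak and sobok both end in -k yet inflect differently (pakoth, sosobok), so the final letter is not what conditions the rule; the number of vowels is.
"vigwupuk" has 3 vowels. The stems with 3 vowels (bofinrop → lubofinrop, hadegwap → luhadegwap, favofik → lufavofik) add the prefix lu-.
So vigwupuk → luvigwupuk.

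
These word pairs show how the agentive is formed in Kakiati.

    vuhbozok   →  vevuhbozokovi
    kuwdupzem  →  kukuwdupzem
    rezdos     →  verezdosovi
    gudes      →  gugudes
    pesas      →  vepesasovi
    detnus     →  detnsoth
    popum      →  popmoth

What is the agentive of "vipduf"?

detnus and rezdos both end in -s yet inflect differently (detnsoth, verezdosovi), so the final letter is not what conditions the rule; the last vowel is.
"vipduf" has last vowel 'u'. The stems whose last vowel is 'u' (detnus → detnsoth, popum → popmoth) delete the last vowel and add -oth.
The other patterns: stems whose last vowel is 'a' or 'o' add ve- … -ovi around the stem; stems whose last vowel is 'e' repeat the first consonant+vowel as a prefix.
So vipduf → vipdfoth.

vipdfoth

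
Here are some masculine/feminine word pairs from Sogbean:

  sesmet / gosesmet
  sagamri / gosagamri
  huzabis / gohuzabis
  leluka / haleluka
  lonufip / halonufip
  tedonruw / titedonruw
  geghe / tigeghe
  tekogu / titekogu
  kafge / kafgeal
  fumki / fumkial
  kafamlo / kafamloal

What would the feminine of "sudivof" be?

"sudivof" begins with s-. The stems beginning with s- (sesmet → gosesmet, sagamri → gosagamri) add the prefix go-.
So sudivof → gosudivof.

gosudivof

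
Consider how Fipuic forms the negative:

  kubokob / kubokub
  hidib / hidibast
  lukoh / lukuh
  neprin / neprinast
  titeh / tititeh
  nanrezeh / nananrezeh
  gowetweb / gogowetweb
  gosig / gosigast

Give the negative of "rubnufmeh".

rurubnufmeh

hidib and kubokob both end in -b yet inflect differently (hidibast, kubokub), so the final letter is not what conditions the rule; the last vowel is.
"rubnufmeh" has last vowel 'e'. The stems whose last vowel is 'e' (titeh → tititeh, gowetweb → gogowetweb, nanrezeh → nananrezeh) repeat the first consonant+vowel as a prefix.
So rubnufmeh → rurubnufmeh.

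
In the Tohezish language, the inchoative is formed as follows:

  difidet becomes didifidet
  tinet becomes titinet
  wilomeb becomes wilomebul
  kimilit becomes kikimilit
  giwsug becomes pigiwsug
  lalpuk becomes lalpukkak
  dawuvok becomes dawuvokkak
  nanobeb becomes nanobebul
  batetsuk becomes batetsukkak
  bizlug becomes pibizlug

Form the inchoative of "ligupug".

piligupug

batetsuk and bizlug both have last vowel 'u' yet inflect differently (batetsukkak, pibizlug), so the last vowel is not what conditions the rule; the final letter is.
"ligupug" ends in -g. The stems ending in -g (bizlug → pibizlug, giwsug → pigiwsug) add the prefix pi-.
The other patterns: stems ending in -b add -ul; stems ending in -k double the final consonant and add -ak; stems ending in -t repeat the first consonant+vowel as a prefix.
So ligupug → piligupug.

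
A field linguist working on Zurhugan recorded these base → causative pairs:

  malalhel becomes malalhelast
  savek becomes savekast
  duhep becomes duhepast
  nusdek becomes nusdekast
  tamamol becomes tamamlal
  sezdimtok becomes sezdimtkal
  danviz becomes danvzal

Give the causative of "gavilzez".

gavilzezast

"gavilzez" has last vowel 'e'. The stems whose last vowel is 'e' (malalhel → malalhelast, savek → savekast, duhep → duhepast) add -ast.
So gavilzez → gavilzezast.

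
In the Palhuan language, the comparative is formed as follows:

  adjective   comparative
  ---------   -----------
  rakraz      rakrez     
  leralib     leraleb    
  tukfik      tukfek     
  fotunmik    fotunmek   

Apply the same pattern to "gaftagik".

gaftagek

Every pair shown (rakraz → rakrez, leralib → leraleb, tukfik → tukfek, …) follows the same rule: change the last vowel to 'e'.
So gaftagik → gaftagek.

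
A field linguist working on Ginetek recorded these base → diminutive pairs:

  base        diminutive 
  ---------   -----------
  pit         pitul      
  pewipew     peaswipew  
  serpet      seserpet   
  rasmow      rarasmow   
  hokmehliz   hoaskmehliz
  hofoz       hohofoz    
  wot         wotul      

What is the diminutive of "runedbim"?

ruasnedbim

wot and serpet both end in -t yet inflect differently (wotul, seserpet), so the final letter is not what conditions the rule; the number of vowels is.
"runedbim" has 3 vowels. The stems with 3 vowels (hokmehliz → hoaskmehliz, pewipew → peaswipew) insert -as- after the first vowel.
So runedbim → ruasnedbim.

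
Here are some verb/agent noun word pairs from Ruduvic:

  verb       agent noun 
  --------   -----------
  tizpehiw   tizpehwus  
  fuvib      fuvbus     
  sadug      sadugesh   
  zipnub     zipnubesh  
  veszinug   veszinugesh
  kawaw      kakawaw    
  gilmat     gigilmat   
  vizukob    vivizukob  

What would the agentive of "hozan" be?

fuvib and zipnub both end in -b yet inflect differently (fuvbus, zipnubesh), so the final letter is not what conditions the rule; the last vowel is.
"hozan" has last vowel 'a'. The stems whose last vowel is 'a' (kawaw → kakawaw, gilmat → gigilmat) repeat the first consonant+vowel as a prefix.
So hozan → hohozan.

hohozan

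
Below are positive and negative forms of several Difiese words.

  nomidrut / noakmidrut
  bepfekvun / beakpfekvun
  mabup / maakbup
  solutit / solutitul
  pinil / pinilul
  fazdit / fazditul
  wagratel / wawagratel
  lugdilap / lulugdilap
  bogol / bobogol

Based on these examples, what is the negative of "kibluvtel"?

nomidrut and solutit both end in -t yet inflect differently (noakmidrut, solutitul), so the final letter is not what conditions the rule; the last vowel is.
"kibluvtel" has last vowel 'e'. The one such stem in the data (wagratel → wawagratel) repeats the first consonant+vowel as a prefix (as do lugdilap, bogol), so the same rule applies.
The other patterns: stems whose last vowel is 'u' insert -ak- after the first vowel; stems whose last vowel is 'i' add -ul.
So kibluvtel → kikibluvtel.

kikibluvtel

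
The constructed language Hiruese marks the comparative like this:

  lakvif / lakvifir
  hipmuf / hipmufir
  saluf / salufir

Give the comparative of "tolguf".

tolgufir

Every pair shown (lakvif → lakvifir, hipmuf → hipmufir, saluf → salufir) follows the same rule: add -ir.
So tolguf → tolgufir.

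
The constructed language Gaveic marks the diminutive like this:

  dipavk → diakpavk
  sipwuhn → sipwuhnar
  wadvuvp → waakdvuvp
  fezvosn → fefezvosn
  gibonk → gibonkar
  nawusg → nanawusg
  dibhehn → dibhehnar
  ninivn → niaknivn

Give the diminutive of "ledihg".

ledihgar

"ledihg" has second-to-last letter 'h'. The stems whose second-to-last letter is 'h' (dibhehn → dibhehnar, sipwuhn → sipwuhnar) add -ar.
So ledihg → ledihgar.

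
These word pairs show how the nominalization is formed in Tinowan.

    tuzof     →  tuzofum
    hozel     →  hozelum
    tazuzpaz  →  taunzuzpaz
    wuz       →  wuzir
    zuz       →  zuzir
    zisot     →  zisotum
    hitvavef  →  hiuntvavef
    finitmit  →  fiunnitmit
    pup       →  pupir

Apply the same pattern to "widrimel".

wiundrimel

tuzof and hitvavef both end in -f yet inflect differently (tuzofum, hiuntvavef), so the final letter is not what conditions the rule; the number of vowels is.
"widrimel" has 3 vowels. The stems with 3 vowels (hitvavef → hiuntvavef, tazuzpaz → taunzuzpaz, finitmit → fiunnitmit) insert -un- after the first vowel.
So widrimel → wiundrimel.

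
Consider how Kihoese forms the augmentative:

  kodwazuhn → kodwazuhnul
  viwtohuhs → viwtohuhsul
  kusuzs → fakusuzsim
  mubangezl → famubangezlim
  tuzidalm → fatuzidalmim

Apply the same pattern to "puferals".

fapuferalsim

"puferals" has second-to-last letter 'l'. The one such stem in the data (tuzidalm → fatuzidalmim) adds fa- … -im around the stem, so the same rule applies.
The other pattern: stems whose second-to-last letter is 'h' add -ul.
So puferals → fapuferalsim.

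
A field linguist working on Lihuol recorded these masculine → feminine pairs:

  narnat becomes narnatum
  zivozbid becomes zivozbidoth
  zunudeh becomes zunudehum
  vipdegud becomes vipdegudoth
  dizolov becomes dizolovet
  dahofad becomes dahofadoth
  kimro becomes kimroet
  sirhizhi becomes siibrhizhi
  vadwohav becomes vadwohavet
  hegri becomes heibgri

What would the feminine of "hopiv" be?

vadwohav and dahofad both have last vowel 'a' yet inflect differently (vadwohavet, dahofadoth), so the last vowel is not what conditions the rule; the final letter is.
"hopiv" ends in -v. The stems ending in -v (vadwohav → vadwohavet, dizolov → dizolovet) add -et.
So hopiv → hopivet.

hopivet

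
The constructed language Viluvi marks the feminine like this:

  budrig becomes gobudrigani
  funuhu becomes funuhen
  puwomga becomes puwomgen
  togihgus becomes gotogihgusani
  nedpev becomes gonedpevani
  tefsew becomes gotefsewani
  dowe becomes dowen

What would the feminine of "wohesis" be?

gowohesisani

dowe and tefsew both have last vowel 'e' yet inflect differently (dowen, gotefsewani), so the last vowel is not what conditions the rule; whether the stem ends in a vowel or a consonant is.
"wohesis" ends in a consonant. The stems ending in a consonant (tefsew → gotefsewani, budrig → gobudrigani, nedpev → gonedpevani) add go- … -ani around the stem.
So wohesis → gowohesisani.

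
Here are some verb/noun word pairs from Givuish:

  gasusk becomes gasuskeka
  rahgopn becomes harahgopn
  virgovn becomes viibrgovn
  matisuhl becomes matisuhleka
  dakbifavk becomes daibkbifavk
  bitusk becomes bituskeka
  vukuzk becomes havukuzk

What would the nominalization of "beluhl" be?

beluhleka

rahgopn and virgovn both end in -n yet inflect differently (harahgopn, viibrgovn), so the final letter is not what conditions the rule; the second-to-last letter is.
"beluhl" has second-to-last letter 'h'. The one such stem in the data (matisuhl → matisuhleka) adds -eka, so the same rule applies.
So beluhl → beluhleka.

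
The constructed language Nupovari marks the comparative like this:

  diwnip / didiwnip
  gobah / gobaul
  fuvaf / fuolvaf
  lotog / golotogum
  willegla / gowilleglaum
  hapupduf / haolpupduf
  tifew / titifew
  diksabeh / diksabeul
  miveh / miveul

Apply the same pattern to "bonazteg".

"bonazteg" ends in -g. The one such stem in the data (lotog → golotogum) adds go- … -um around the stem, so the same rule applies.
So bonazteg → gobonaztegum.

gobonaztegum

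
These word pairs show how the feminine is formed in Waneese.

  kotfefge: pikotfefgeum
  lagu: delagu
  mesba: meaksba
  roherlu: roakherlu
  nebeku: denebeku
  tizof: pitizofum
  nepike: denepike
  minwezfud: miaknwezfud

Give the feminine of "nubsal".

denubsal

roherlu and lagu both end in -u yet inflect differently (roakherlu, delagu), so the final letter is not what conditions the rule; the first letter is.
"nubsal" begins with n-. The stems beginning with n- (nebeku → denebeku, nepike → denepike) add the prefix de-.
The other patterns: stems beginning with m- or r- insert -ak- after the first vowel; stems beginning with k- or t- add pi- … -um around the stem.
So nubsal → denubsal.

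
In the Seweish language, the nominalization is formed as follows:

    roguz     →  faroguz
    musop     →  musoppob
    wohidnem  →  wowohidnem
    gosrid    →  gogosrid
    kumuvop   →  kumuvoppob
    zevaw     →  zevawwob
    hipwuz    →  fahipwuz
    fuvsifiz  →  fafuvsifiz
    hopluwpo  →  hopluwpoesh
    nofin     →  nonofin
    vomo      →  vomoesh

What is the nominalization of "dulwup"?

vomo and kumuvop both have last vowel 'o' yet inflect differently (vomoesh, kumuvoppob), so the last vowel is not what conditions the rule; the final letter is.
"dulwup" ends in -p. The stems ending in -p (kumuvop → kumuvoppob, musop → musoppob) double the final consonant and add -ob.
The other patterns: stems ending in -o add -esh; stems ending in -z add the prefix fa-; stems ending in -d, -m or -n repeat the first consonant+vowel as a prefix.
So dulwup → dulwuppob.

dulwuppob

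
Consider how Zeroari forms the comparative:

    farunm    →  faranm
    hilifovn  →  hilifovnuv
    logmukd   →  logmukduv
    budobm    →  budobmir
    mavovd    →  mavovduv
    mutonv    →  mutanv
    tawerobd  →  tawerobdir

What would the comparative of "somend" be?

"somend" has second-to-last letter 'n'. The stems whose second-to-last letter is 'n' (farunm → faranm, mutonv → mutanv) change the last vowel to 'a'.
The other patterns: stems whose second-to-last letter is 'b' add -ir; stems whose second-to-last letter is 'k' or 'v' add -uv.
So somend → somand.

somand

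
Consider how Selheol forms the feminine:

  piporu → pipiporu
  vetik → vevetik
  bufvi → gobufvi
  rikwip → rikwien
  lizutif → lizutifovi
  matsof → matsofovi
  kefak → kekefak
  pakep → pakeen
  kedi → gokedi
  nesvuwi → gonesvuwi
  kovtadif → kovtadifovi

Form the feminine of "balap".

balaen

rikwip and kedi both have last vowel 'i' yet inflect differently (rikwien, gokedi), so the last vowel is not what conditions the rule; the final letter is.
"balap" ends in -p. The stems ending in -p (pakep → pakeen, rikwip → rikwien) drop the final letter and add -en.
So balap → balaen.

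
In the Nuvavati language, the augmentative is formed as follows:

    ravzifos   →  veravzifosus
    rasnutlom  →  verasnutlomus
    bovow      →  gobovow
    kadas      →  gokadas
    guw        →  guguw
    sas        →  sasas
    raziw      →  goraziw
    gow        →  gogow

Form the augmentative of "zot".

guw and raziw both end in -w yet inflect differently (guguw, goraziw), so the final letter is not what conditions the rule; the number of vowels is.
"zot" has 1 vowel. The stems with 1 vowel (guw → guguw, sas → sasas, gow → gogow) repeat the first consonant+vowel as a prefix.
The other patterns: stems with 2 vowels add the prefix go-; stems with 3 vowels add ve- … -us around the stem.
So zot → zozot.

zozot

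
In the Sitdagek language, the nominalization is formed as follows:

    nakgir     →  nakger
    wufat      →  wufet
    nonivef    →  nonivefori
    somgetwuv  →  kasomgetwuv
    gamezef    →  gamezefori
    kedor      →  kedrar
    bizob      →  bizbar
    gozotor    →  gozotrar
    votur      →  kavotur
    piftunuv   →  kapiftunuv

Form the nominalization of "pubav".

"pubav" has last vowel 'a'. The one such stem in the data (wufat → wufet) changes the last vowel to 'e' (as does nakgir), so the same rule applies.
So pubav → pubev.

pubev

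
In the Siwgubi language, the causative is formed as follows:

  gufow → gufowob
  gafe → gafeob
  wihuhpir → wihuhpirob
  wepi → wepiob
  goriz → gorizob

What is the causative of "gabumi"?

gabumiob

Every pair shown (gufow → gufowob, gafe → gafeob, wihuhpir → wihuhpirob, …) follows the same rule: add -ob.
So gabumi → gabumiob.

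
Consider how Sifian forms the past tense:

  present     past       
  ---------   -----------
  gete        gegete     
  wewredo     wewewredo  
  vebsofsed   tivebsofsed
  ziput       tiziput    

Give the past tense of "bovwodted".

"bovwodted" ends in a consonant. The stems ending in a consonant (ziput → tiziput, vebsofsed → tivebsofsed) add the prefix ti-.
The other pattern: stems ending in a vowel repeat the first consonant+vowel as a prefix.
So bovwodted → tibovwodted.

tibovwodted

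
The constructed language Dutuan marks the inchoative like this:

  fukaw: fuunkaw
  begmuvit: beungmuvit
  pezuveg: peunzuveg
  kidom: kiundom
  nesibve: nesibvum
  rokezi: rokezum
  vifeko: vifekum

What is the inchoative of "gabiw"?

pezuveg and nesibve both have last vowel 'e' yet inflect differently (peunzuveg, nesibvum), so the last vowel is not what conditions the rule; whether the stem ends in a vowel or a consonant is.
"gabiw" ends in a consonant. The stems ending in a consonant (fukaw → fuunkaw, begmuvit → beungmuvit, pezuveg → peunzuveg) insert -un- after the first vowel.
The other pattern: stems ending in a vowel drop the final letter and add -um.
So gabiw → gaunbiw.

gaunbiw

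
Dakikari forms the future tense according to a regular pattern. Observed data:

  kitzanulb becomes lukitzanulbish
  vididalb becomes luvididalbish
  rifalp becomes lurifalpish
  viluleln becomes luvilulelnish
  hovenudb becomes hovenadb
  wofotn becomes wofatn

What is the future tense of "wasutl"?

wasatl

kitzanulb and hovenudb both end in -b yet inflect differently (lukitzanulbish, hovenadb), so the final letter is not what conditions the rule; the second-to-last letter is.
"wasutl" has second-to-last letter 't'. The one such stem in the data (wofotn → wofatn) changes the last vowel to 'a' (as does hovenudb), so the same rule applies.
The other pattern: stems whose second-to-last letter is 'l' add lu- … -ish around the stem.
So wasutl → wasatl.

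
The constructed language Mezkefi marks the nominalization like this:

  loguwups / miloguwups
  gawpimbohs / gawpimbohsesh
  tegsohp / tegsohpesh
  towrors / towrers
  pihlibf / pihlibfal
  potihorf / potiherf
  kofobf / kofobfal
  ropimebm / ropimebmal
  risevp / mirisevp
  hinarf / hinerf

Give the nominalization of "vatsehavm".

pihlibf and potihorf both end in -f yet inflect differently (pihlibfal, potiherf), so the final letter is not what conditions the rule; the second-to-last letter is.
"vatsehavm" has second-to-last letter 'v'. The one such stem in the data (risevp → mirisevp) adds the prefix mi-, so the same rule applies.
So vatsehavm → mivatsehavm.

mivatsehavm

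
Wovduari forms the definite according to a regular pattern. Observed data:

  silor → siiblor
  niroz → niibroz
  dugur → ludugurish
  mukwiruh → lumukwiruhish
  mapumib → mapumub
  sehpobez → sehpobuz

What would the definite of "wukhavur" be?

silor and dugur both end in -r yet inflect differently (siiblor, ludugurish), so the final letter is not what conditions the rule; the last vowel is.
"wukhavur" has last vowel 'u'. The stems whose last vowel is 'u' (dugur → ludugurish, mukwiruh → lumukwiruhish) add lu- … -ish around the stem.
The other patterns: stems whose last vowel is 'o' insert -ib- after the first vowel; stems whose last vowel is 'e' or 'i' change the last vowel to 'u'.
So wukhavur → luwukhavurish.

luwukhavurish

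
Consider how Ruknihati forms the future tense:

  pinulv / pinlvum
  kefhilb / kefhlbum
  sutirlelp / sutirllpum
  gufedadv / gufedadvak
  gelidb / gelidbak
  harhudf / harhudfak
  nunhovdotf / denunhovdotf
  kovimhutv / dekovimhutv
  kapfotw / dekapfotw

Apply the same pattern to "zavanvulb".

"zavanvulb" has second-to-last letter 'l'. The stems whose second-to-last letter is 'l' (pinulv → pinlvum, kefhilb → kefhlbum, sutirlelp → sutirllpum) delete the last vowel and add -um.
The other patterns: stems whose second-to-last letter is 'd' add -ak; stems whose second-to-last letter is 't' add the prefix de-.
So zavanvulb → zavanvlbum.

zavanvlbum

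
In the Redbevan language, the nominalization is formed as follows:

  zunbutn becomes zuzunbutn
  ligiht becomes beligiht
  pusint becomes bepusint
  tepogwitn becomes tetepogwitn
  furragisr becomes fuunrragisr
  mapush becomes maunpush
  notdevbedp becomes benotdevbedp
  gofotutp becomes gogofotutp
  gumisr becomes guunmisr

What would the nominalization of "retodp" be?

beretodp

gofotutp and notdevbedp both end in -p yet inflect differently (gogofotutp, benotdevbedp), so the final letter is not what conditions the rule; the second-to-last letter is.
"retodp" has second-to-last letter 'd'. The one such stem in the data (notdevbedp → benotdevbedp) adds the prefix be-, so the same rule applies.
So retodp → beretodp.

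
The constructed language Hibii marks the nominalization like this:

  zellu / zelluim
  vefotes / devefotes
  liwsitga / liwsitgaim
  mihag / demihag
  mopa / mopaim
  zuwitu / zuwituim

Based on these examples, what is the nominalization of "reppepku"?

mihag and liwsitga both have last vowel 'a' yet inflect differently (demihag, liwsitgaim), so the last vowel is not what conditions the rule; whether the stem ends in a vowel or a consonant is.
"reppepku" ends in a vowel. The stems ending in a vowel (liwsitga → liwsitgaim, mopa → mopaim, zuwitu → zuwituim) add -im.
So reppepku → reppepkuim.

reppepkuim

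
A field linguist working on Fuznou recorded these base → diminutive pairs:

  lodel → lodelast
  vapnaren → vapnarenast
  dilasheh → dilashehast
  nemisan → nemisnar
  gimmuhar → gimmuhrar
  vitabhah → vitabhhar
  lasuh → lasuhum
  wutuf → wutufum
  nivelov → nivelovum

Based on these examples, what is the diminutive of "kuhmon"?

"kuhmon" has last vowel 'o'. The one such stem in the data (nivelov → nivelovum) adds -um, so the same rule applies.
The other patterns: stems whose last vowel is 'e' add -ast; stems whose last vowel is 'a' delete the last vowel and add -ar.
So kuhmon → kuhmonum.

kuhmonum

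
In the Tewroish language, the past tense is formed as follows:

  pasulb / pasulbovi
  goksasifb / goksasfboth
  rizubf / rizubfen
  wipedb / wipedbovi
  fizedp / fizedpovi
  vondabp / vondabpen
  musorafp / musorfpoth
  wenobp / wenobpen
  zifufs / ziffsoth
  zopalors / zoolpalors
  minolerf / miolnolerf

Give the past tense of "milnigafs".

vondabp and musorafp both end in -p yet inflect differently (vondabpen, musorfpoth), so the final letter is not what conditions the rule; the second-to-last letter is.
"milnigafs" has second-to-last letter 'f'. The stems whose second-to-last letter is 'f' (musorafp → musorfpoth, zifufs → ziffsoth, goksasifb → goksasfboth) delete the last vowel and add -oth.
The other patterns: stems whose second-to-last letter is 'b' add -en; stems whose second-to-last letter is 'r' insert -ol- after the first vowel; stems whose second-to-last letter is 'd' or 'l' add -ovi.
So milnigafs → milnigfsoth.

milnigfsoth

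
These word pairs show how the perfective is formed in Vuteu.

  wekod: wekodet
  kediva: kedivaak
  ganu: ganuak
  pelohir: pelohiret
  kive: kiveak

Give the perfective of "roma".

romaak

kediva and pelohir both have 3 vowels yet inflect differently (kedivaak, pelohiret), so the number of vowels is not what conditions the rule; whether the stem ends in a vowel or a consonant is.
"roma" ends in a vowel. The stems ending in a vowel (ganu → ganuak, kediva → kedivaak, kive → kiveak) add -ak.
The other pattern: stems ending in a consonant add -et.
So roma → romaak.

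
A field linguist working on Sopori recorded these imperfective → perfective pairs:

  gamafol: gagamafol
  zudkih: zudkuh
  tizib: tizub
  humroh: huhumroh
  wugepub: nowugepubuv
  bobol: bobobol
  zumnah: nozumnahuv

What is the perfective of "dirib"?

dirub

zumnah and humroh both end in -h yet inflect differently (nozumnahuv, huhumroh), so the final letter is not what conditions the rule; the last vowel is.
"dirib" has last vowel 'i'. The stems whose last vowel is 'i' (tizib → tizub, zudkih → zudkuh) change the last vowel to 'u'.
So dirib → dirub.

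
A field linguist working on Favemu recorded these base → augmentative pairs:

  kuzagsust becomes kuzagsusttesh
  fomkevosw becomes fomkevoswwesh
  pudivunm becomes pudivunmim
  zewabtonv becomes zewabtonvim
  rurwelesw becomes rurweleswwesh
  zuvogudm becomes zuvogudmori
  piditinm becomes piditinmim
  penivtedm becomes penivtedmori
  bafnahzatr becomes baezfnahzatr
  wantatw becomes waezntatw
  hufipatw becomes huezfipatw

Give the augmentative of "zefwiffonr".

zefwiffonrim

hufipatw and fomkevosw both end in -w yet inflect differently (huezfipatw, fomkevoswwesh), so the final letter is not what conditions the rule; the second-to-last letter is.
"zefwiffonr" has second-to-last letter 'n'. The stems whose second-to-last letter is 'n' (pudivunm → pudivunmim, piditinm → piditinmim, zewabtonv → zewabtonvim) add -im.
The other patterns: stems whose second-to-last letter is 'd' add -ori; stems whose second-to-last letter is 't' insert -ez- after the first vowel; stems whose second-to-last letter is 's' double the final consonant and add -esh.
So zefwiffonr → zefwiffonrim.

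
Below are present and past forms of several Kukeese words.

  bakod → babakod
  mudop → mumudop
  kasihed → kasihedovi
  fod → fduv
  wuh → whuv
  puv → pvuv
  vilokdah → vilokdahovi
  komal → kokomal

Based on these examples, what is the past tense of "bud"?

bduv

"bud" has 1 vowel. The stems with 1 vowel (puv → pvuv, fod → fduv, wuh → whuv) delete the last vowel and add -uv.
The other patterns: stems with 2 vowels repeat the first consonant+vowel as a prefix; stems with 3 vowels add -ovi.
So bud → bduv.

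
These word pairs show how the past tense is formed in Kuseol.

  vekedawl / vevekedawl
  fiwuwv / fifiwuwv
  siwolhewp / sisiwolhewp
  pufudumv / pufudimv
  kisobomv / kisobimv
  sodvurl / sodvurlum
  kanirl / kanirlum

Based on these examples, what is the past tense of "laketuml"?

fiwuwv and pufudumv both end in -v yet inflect differently (fifiwuwv, pufudimv), so the final letter is not what conditions the rule; the second-to-last letter is.
"laketuml" has second-to-last letter 'm'. The stems whose second-to-last letter is 'm' (pufudumv → pufudimv, kisobomv → kisobimv) change the last vowel to 'i'.
So laketuml → laketiml.

laketiml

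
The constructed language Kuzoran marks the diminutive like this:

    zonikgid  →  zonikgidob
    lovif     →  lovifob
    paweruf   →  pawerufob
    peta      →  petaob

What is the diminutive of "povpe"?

povpeob

Every pair shown (zonikgid → zonikgidob, lovif → lovifob, paweruf → pawerufob, …) follows the same rule: add -ob.
So povpe → povpeob.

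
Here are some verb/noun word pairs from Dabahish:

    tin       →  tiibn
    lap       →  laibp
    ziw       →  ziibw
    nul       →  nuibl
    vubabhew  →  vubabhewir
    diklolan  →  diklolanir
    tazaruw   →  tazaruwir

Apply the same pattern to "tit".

tiibt

ziw and vubabhew both end in -w yet inflect differently (ziibw, vubabhewir), so the final letter is not what conditions the rule; the number of vowels is.
"tit" has 1 vowel. The stems with 1 vowel (tin → tiibn, lap → laibp, ziw → ziibw) insert -ib- after the first vowel.
So tit → tiibt.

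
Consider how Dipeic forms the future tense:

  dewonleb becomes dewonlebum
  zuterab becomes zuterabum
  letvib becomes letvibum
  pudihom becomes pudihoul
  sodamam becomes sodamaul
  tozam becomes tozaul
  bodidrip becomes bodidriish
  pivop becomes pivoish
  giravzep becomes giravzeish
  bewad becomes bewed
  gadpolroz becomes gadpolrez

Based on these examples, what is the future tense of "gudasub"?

"gudasub" ends in -b. The stems ending in -b (dewonleb → dewonlebum, zuterab → zuterabum, letvib → letvibum) add -um.
The other patterns: stems ending in -m drop the final letter and add -ul; stems ending in -p drop the final letter and add -ish; stems ending in -d or -z change the last vowel to 'e'.
So gudasub → gudasubum.

gudasubum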